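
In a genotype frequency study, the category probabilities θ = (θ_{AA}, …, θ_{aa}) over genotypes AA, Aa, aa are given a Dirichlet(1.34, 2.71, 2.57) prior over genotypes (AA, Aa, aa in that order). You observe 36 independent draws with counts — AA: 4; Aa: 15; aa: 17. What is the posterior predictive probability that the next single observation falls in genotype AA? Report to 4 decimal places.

The Dirichlet prior is conjugate to the Multinomial likelihood: each posterior αⱼ = prior αⱼ + observed count nⱼ.
Posterior concentration: (5.34, 17.71, 19.57), total = 42.62.
P(next = AA | data) = α_{AA}/Σα = 0.1253.

0.1253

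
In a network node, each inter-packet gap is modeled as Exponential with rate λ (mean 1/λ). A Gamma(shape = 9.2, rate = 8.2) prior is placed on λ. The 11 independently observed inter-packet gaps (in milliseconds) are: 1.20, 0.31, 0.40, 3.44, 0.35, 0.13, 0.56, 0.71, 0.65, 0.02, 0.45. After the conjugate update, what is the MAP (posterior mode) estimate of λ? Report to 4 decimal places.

1.1693

With a Gamma(shape α, rate β) prior on the exponential rate λ, the posterior after n observations with total T = Σxᵢ is Gamma(α+n, β+T).
Sum of observations T = 8.22 milliseconds; n = 11.
Posterior: Gamma(9.2+11, 8.2+8.22) = Gamma(20.2, 16.42).
Mode = (α−1)/β = 1.1693.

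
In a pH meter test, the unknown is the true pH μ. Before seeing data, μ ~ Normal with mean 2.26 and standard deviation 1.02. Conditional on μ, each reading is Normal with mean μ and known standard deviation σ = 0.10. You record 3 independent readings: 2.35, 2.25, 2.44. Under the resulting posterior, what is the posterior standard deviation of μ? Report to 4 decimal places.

For Normal data with known variance σ², a Normal(μ₀, σ₀²) prior on μ is conjugate. Posterior precision = 1/σ₀² + n/σ²; posterior mean is the precision-weighted average of μ₀ and x̄.
σ₀² = 1.02² = 1.0404, σ² = 0.10² = 0.01; σ² + n·σ₀² = 0.01 + 3·1.0404 = 3.1312.
Posterior precision = 1/σ₀² + n/σ² = 1/1.0404 + 3/0.01 = (σ² + n·σ₀²)/(σ₀²σ²) = 3.1312/(1.0404·0.01); posterior variance σₙ² = σ₀²σ²/(σ² + n·σ₀²) = 1.0404·0.01/3.1312 = 0.003323.
Posterior SD = √σₙ² = √(1.0404·0.01/3.1312) = 0.0576.

0.0576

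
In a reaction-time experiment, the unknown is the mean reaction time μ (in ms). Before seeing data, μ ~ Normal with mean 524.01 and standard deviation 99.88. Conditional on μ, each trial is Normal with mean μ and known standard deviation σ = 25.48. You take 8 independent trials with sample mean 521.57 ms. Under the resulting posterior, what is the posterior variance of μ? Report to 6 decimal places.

80.498950

For Normal data with known variance σ², a Normal(μ₀, σ₀²) prior on μ is conjugate. Posterior precision = 1/σ₀² + n/σ²; posterior mean is the precision-weighted average of μ₀ and x̄.
σ₀² = 99.88² = 9976.0144, σ² = 25.48² = 649.2304; σ² + n·σ₀² = 649.2304 + 8·9976.0144 = 80457.3456.
Posterior precision = 1/σ₀² + n/σ² = 1/9976.0144 + 8/649.2304 = (σ² + n·σ₀²)/(σ₀²σ²) = 80457.3456/(9976.0144·649.2304); posterior variance σₙ² = σ₀²σ²/(σ² + n·σ₀²) = 9976.0144·649.2304/80457.3456 = 80.498950.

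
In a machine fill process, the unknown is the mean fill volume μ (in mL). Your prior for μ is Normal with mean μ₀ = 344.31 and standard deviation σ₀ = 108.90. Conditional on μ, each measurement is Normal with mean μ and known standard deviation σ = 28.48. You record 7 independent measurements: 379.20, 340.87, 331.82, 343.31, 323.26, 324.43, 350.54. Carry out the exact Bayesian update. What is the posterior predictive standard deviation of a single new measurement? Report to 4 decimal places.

30.4280

For Normal data with known variance σ², a Normal(μ₀, σ₀²) prior on μ is conjugate. Posterior precision = 1/σ₀² + n/σ²; posterior mean is the precision-weighted average of μ₀ and x̄.
σ₀² = 108.90² = 11859.21, σ² = 28.48² = 811.1104; σ² + n·σ₀² = 811.1104 + 7·11859.21 = 83825.5804.
Posterior precision = 1/σ₀² + n/σ² = 1/11859.21 + 7/811.1104 = (σ² + n·σ₀²)/(σ₀²σ²) = 83825.5804/(11859.21·811.1104); posterior variance σₙ² = σ₀²σ²/(σ² + n·σ₀²) = 11859.21·811.1104/83825.5804 = 114.751708.
Predictive variance for one new observation = σₙ² + σ² = 11859.21·811.1104/83825.5804 + 811.1104 = σ²·(σ₀² + 83825.5804)/83825.5804 = 811.1104·95684.7904/83825.5804 = 925.862108; SD = √(811.1104·95684.7904/83825.5804) = 30.4280.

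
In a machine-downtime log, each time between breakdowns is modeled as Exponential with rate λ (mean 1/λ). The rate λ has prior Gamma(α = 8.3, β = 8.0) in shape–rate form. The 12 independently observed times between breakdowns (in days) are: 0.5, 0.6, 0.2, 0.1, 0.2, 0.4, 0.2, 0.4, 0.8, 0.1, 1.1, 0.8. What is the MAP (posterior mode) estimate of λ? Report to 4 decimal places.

With a Gamma(shape α, rate β) prior on the exponential rate λ, the posterior after n observations with total T = Σxᵢ is Gamma(α+n, β+T).
Sum of observations T = 5.4 days; n = 12.
Posterior: Gamma(8.3+12, 8.0+5.4) = Gamma(20.3, 13.4).
Mode = (α−1)/β = 1.4403.

1.4403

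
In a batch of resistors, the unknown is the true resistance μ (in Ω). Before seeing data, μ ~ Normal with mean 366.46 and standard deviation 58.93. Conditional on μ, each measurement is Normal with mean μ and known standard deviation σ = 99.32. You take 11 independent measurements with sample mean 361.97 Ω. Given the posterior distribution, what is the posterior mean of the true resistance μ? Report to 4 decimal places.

For Normal data with known variance σ², a Normal(μ₀, σ₀²) prior on μ is conjugate. Posterior precision = 1/σ₀² + n/σ²; posterior mean is the precision-weighted average of μ₀ and x̄.
n·x̄ = 11·361.97 = 3981.67.
σ₀² = 58.93² = 3472.7449, σ² = 99.32² = 9864.4624; σ² + n·σ₀² = 9864.4624 + 11·3472.7449 = 48064.6563.
Posterior mean = (μ₀/σ₀² + n·x̄/σ²)/(1/σ₀² + n/σ²) = (σ²·μ₀ + σ₀²·n·x̄)/(σ² + n·σ₀²) = (9864.4624·366.46 + 3472.7449·3981.67)/48064.6563 = 17442255.077087/48064.6563 = 362.8915.

362.8915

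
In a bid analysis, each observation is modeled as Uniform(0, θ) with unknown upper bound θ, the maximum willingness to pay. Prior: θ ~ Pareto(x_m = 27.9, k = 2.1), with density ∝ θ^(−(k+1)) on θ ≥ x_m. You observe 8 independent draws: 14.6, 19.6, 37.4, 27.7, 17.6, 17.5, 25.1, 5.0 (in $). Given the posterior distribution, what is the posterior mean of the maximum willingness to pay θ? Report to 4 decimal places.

41.5099

A Pareto(scale x_m, shape k) prior on the upper bound θ of Uniform(0, θ) is conjugate: posterior is Pareto(max(x_m, max xᵢ), k + n).
Sample maximum = 37.4; prior scale x_m = 27.9 → posterior scale = max = 37.4.
Posterior shape = 2.1 + 8 = 10.1.
E[θ|data] = k·x_m/(k−1) = 10.1·37.4/9.1 = 41.5099.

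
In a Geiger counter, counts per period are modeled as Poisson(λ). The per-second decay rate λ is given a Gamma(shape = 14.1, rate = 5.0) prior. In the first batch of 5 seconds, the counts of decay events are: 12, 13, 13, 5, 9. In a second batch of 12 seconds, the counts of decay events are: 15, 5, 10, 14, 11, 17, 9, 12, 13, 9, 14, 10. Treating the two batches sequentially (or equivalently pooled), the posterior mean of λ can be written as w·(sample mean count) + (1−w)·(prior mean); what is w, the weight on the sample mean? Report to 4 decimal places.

With a Gamma(shape α, rate β) prior, the Poisson likelihood is conjugate: the posterior is Gamma(α + ΣXᵢ, β + n).
Total number of seconds: n = 5 + 12 = 17.
Posterior mean = (α₀+S)/(β₀+n) = [n/(β₀+n)]·(S/n) + [β₀/(β₀+n)]·(α₀/β₀), so only n and β₀ enter the weight.
Weight on data w = n/(β₀+n) = 17/(5.0+17) = 17/22.0 = 0.7727.

0.7727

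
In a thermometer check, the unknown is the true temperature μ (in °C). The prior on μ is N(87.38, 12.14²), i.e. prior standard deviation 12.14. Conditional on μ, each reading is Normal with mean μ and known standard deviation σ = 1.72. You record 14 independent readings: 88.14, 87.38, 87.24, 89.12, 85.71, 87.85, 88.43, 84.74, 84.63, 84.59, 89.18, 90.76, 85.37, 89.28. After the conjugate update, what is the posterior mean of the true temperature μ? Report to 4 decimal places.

87.3158

For Normal data with known variance σ², a Normal(μ₀, σ₀²) prior on μ is conjugate. Posterior precision = 1/σ₀² + n/σ²; posterior mean is the precision-weighted average of μ₀ and x̄.
Σxᵢ = 88.14 + 87.38 + 87.24 + 89.12 + 85.71 + 87.85 + 88.43 + 84.74 + 84.63 + 84.59 + 89.18 + 90.76 + 85.37 + 89.28 = 1222.42, so n·x̄ = 1222.42.
σ₀² = 12.14² = 147.3796, σ² = 1.72² = 2.9584; σ² + n·σ₀² = 2.9584 + 14·147.3796 = 2066.2728.
Posterior mean = (μ₀/σ₀² + n·x̄/σ²)/(1/σ₀² + n/σ²) = (σ²·μ₀ + σ₀²·n·x̄)/(σ² + n·σ₀²) = (2.9584·87.38 + 147.3796·1222.42)/2066.2728 = 180418.275624/2066.2728 = 87.3158.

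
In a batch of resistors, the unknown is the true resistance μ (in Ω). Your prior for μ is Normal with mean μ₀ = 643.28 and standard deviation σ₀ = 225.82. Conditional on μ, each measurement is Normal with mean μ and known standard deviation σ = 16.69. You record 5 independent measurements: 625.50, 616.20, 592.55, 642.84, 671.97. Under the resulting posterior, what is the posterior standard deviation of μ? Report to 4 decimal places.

For Normal data with known variance σ², a Normal(μ₀, σ₀²) prior on μ is conjugate. Posterior precision = 1/σ₀² + n/σ²; posterior mean is the precision-weighted average of μ₀ and x̄.
σ₀² = 225.82² = 50994.6724, σ² = 16.69² = 278.5561; σ² + n·σ₀² = 278.5561 + 5·50994.6724 = 255251.9181.
Posterior precision = 1/σ₀² + n/σ² = 1/50994.6724 + 5/278.5561 = (σ² + n·σ₀²)/(σ₀²σ²) = 255251.9181/(50994.6724·278.5561); posterior variance σₙ² = σ₀²σ²/(σ² + n·σ₀²) = 50994.6724·278.5561/255251.9181 = 55.650422.
Posterior SD = √σₙ² = √(50994.6724·278.5561/255251.9181) = 7.4599.

7.4599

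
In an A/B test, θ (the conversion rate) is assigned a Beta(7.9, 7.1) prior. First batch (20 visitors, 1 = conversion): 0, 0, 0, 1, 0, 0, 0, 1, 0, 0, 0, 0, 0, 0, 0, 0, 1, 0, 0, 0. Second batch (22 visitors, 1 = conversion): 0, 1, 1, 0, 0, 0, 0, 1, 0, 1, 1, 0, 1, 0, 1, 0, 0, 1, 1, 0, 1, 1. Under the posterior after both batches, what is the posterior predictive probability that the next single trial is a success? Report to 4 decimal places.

The Beta prior is conjugate to a Binomial/Bernoulli likelihood; the update adds successes to α and failures to β.
After batch 1: Beta(7.9+3, 7.1+17) = Beta(10.9, 24.1).
After batch 2: Beta(10.9+11, 24.1+11) = Beta(21.9, 35.1).
For a single future Bernoulli trial, P(success | data) = α/(α+β) = 0.3842.

0.3842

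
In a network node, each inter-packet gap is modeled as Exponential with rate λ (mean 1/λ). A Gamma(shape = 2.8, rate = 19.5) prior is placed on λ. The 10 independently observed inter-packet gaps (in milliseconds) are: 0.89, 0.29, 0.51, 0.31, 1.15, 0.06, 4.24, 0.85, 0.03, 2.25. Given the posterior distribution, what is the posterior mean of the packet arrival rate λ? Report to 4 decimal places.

With a Gamma(shape α, rate β) prior on the exponential rate λ, the posterior after n observations with total T = Σxᵢ is Gamma(α+n, β+T).
Sum of observations T = 10.58 milliseconds; n = 10.
Posterior: Gamma(2.8+10, 19.5+10.58) = Gamma(12.8, 30.08).
Posterior mean of λ = α/β = 12.8/30.08 = 0.4255.

0.4255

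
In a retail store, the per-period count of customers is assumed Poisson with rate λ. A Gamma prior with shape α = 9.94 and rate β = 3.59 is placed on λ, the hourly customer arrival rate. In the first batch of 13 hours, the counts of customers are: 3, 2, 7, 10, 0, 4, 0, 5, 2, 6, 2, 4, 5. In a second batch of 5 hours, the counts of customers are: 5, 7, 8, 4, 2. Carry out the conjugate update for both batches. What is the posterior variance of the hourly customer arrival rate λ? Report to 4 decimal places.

With a Gamma(shape α, rate β) prior, the Poisson likelihood is conjugate: the posterior is Gamma(α + ΣXᵢ, β + n).
Batch 1: sum of counts S = 50 over n = 13 hours.
After batch 1: Gamma(α+S, β+n) = Gamma(9.94+50, 3.59+13) = Gamma(59.94, 16.59).
Batch 2: sum of counts S = 26 over n = 5 hours.
After batch 2: Gamma(α+S, β+n) = Gamma(59.94+26, 16.59+5) = Gamma(85.94, 21.59).
Var = α/β² = 85.94/21.59² = 0.1844.

0.1844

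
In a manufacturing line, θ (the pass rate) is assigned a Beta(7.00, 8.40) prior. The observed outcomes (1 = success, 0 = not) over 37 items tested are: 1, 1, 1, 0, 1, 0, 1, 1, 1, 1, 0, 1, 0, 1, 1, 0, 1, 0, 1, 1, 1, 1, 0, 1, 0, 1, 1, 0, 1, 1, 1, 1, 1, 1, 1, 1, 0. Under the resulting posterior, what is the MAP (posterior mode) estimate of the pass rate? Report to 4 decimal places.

0.6548

The Beta prior is conjugate to a Binomial/Bernoulli likelihood; the update adds successes to α and failures to β.
Posterior: Beta(α+k, β+n−k) = Beta(7.00+27, 8.40+10) = Beta(34.00, 18.40).
Mode of Beta(a,b) for a,b>1 is (a−1)/(a+b−2) = 33.00/50.40 = 0.6548.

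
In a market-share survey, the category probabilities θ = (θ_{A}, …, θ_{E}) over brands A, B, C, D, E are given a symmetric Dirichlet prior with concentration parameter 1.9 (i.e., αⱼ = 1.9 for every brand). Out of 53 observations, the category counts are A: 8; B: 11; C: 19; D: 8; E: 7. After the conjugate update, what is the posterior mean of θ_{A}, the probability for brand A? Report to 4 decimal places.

0.1584

The Dirichlet prior is conjugate to the Multinomial likelihood: each posterior αⱼ = prior αⱼ + observed count nⱼ.
Posterior concentration: (9.9, 12.9, 20.9, 9.9, 8.9), total = 62.5.
E[θ_{A}|data] = α_{A}/Σα = 9.9/62.5 = 0.1584.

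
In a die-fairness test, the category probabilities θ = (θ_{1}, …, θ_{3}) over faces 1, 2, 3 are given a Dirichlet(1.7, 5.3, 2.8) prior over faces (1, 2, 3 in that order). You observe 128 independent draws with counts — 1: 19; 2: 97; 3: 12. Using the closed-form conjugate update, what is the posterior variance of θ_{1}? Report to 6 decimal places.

The Dirichlet prior is conjugate to the Multinomial likelihood: each posterior αⱼ = prior αⱼ + observed count nⱼ.
Posterior concentration: (20.7, 102.3, 14.8), total = 137.8.
Var[θ_j] = α_j(Σα−α_j)/((Σα)²(Σα+1)) = 20.7·117.1/(137.8²·138.8) = 0.000920.

0.000920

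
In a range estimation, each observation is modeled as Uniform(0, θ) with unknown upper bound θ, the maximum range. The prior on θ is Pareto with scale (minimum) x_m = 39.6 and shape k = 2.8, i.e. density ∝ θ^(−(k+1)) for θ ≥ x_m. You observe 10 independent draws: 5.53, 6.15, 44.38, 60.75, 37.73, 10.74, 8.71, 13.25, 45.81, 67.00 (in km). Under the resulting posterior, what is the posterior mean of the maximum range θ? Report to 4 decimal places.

72.6780

A Pareto(scale x_m, shape k) prior on the upper bound θ of Uniform(0, θ) is conjugate: posterior is Pareto(max(x_m, max xᵢ), k + n).
Sample maximum = 67.00; prior scale x_m = 39.6 → posterior scale = max = 67.00.
Posterior shape = 2.8 + 10 = 12.8.
E[θ|data] = k·x_m/(k−1) = 12.8·67.00/11.8 = 72.6780.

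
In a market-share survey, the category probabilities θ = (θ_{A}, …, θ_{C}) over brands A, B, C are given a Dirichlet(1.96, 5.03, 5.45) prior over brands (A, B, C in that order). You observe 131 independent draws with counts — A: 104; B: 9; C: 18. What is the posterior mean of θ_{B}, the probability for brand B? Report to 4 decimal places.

The Dirichlet prior is conjugate to the Multinomial likelihood: each posterior αⱼ = prior αⱼ + observed count nⱼ.
Posterior concentration: (105.96, 14.03, 23.45), total = 143.44.
E[θ_{B}|data] = α_{B}/Σα = 14.03/143.44 = 0.0978.

0.0978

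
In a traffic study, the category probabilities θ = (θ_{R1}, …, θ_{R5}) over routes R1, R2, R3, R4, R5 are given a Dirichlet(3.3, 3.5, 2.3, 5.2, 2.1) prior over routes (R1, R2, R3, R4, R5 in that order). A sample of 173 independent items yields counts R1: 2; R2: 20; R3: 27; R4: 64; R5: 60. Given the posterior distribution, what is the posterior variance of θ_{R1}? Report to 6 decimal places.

The Dirichlet prior is conjugate to the Multinomial likelihood: each posterior αⱼ = prior αⱼ + observed count nⱼ.
Posterior concentration: (5.3, 23.5, 29.3, 69.2, 62.1), total = 189.4.
Var[θ_j] = α_j(Σα−α_j)/((Σα)²(Σα+1)) = 5.3·184.1/(189.4²·190.4) = 0.000143.

0.000143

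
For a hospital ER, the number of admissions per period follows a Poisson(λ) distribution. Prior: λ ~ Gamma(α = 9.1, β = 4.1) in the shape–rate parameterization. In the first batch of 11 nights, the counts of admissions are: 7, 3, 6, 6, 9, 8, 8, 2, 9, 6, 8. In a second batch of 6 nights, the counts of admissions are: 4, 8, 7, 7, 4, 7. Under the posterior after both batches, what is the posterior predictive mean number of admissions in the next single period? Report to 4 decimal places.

With a Gamma(shape α, rate β) prior, the Poisson likelihood is conjugate: the posterior is Gamma(α + ΣXᵢ, β + n).
Batch 1: sum of counts S = 72 over n = 11 nights.
After batch 1: Gamma(α+S, β+n) = Gamma(9.1+72, 4.1+11) = Gamma(81.1, 15.1).
Batch 2: sum of counts S = 37 over n = 6 nights.
After batch 2: Gamma(α+S, β+n) = Gamma(81.1+37, 15.1+6) = Gamma(118.1, 21.1).
The predictive distribution for one future period is NegBinom with mean α/β = 5.5972.

5.5972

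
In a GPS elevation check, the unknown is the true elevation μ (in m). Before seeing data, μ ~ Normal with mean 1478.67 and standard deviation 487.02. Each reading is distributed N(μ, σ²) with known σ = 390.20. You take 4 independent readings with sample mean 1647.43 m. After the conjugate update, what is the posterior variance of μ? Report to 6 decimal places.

For Normal data with known variance σ², a Normal(μ₀, σ₀²) prior on μ is conjugate. Posterior precision = 1/σ₀² + n/σ²; posterior mean is the precision-weighted average of μ₀ and x̄.
σ₀² = 487.02² = 237188.4804, σ² = 390.20² = 152256.04; σ² + n·σ₀² = 152256.04 + 4·237188.4804 = 1101009.9616.
Posterior precision = 1/σ₀² + n/σ² = 1/237188.4804 + 4/152256.04 = (σ² + n·σ₀²)/(σ₀²σ²) = 1101009.9616/(237188.4804·152256.04); posterior variance σₙ² = σ₀²σ²/(σ² + n·σ₀²) = 237188.4804·152256.04/1101009.9616 = 32800.228898.

32800.228898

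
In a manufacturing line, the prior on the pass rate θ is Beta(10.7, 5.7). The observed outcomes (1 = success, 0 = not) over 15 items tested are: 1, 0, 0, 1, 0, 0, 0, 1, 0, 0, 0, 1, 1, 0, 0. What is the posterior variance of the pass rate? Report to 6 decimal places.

0.007716

The Beta prior is conjugate to a Binomial/Bernoulli likelihood; the update adds successes to α and failures to β.
Posterior: Beta(α+k, β+n−k) = Beta(10.7+5, 5.7+10) = Beta(15.7, 15.7).
Var = αβ/((α+β)²(α+β+1)) = 15.7·15.7/(31.4²·32.4) = 0.007716.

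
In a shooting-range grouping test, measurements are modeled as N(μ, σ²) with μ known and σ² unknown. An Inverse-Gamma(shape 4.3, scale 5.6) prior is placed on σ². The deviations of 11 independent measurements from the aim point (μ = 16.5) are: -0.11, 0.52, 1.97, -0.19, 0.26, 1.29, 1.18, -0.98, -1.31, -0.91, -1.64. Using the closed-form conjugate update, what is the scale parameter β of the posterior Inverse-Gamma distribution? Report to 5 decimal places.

12.35890

With known mean μ and an Inverse-Gamma(α, β) prior on σ², the Normal likelihood is conjugate: posterior is Inv-Gamma(α + n/2, β + Σ(xᵢ−μ)²/2).
Σ(xᵢ−μ)² = (-0.11)² + (0.52)² + (1.97)² + (-0.19)² + (0.26)² + (1.29)² + (1.18)² + (-0.98)² + (-1.31)² + (-0.91)² + (-1.64)² = 13.5178.
Posterior: Inv-Gamma(4.3 + 11/2, 5.6 + 13.5178/2) = Inv-Gamma(9.80, 12.35890).
Posterior β = 12.35890.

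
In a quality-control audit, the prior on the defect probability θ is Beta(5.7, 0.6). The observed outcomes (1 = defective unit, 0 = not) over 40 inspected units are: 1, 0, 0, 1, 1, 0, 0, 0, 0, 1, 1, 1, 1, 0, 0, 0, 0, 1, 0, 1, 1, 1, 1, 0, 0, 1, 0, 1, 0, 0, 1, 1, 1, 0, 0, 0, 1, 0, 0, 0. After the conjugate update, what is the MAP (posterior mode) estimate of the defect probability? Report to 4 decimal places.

0.5124

The Beta prior is conjugate to a Binomial/Bernoulli likelihood; the update adds successes to α and failures to β.
Posterior: Beta(α+k, β+n−k) = Beta(5.7+18, 0.6+22) = Beta(23.7, 22.6).
Mode of Beta(a,b) for a,b>1 is (a−1)/(a+b−2) = 22.7/44.3 = 0.5124.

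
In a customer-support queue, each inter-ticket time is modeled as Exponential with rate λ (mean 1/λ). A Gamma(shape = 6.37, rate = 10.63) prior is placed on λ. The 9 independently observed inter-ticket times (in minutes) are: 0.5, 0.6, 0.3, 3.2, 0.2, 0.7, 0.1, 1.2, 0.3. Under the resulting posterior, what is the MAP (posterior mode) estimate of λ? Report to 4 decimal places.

0.8105

With a Gamma(shape α, rate β) prior on the exponential rate λ, the posterior after n observations with total T = Σxᵢ is Gamma(α+n, β+T).
Sum of observations T = 7.1 minutes; n = 9.
Posterior: Gamma(6.37+9, 10.63+7.1) = Gamma(15.37, 17.73).
Mode = (α−1)/β = 0.8105.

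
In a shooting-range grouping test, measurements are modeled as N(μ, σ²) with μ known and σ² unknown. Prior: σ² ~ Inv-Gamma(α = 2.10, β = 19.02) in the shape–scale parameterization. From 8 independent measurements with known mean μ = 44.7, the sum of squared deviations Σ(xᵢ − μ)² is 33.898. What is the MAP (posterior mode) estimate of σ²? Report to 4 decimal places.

5.0661

With known mean μ and an Inverse-Gamma(α, β) prior on σ², the Normal likelihood is conjugate: posterior is Inv-Gamma(α + n/2, β + Σ(xᵢ−μ)²/2).
Posterior: Inv-Gamma(2.10 + 8/2, 19.02 + 33.898/2) = Inv-Gamma(6.10, 35.9690).
Mode = β/(α+1) = 35.9690/7.10 = 5.0661.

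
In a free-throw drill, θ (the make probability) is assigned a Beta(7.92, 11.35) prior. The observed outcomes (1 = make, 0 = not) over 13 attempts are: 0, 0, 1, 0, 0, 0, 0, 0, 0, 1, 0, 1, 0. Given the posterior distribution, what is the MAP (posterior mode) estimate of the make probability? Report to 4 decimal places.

0.3277

The Beta prior is conjugate to a Binomial/Bernoulli likelihood; the update adds successes to α and failures to β.
Posterior: Beta(α+k, β+n−k) = Beta(7.92+3, 11.35+10) = Beta(10.92, 21.35).
Mode of Beta(a,b) for a,b>1 is (a−1)/(a+b−2) = 9.92/30.27 = 0.3277.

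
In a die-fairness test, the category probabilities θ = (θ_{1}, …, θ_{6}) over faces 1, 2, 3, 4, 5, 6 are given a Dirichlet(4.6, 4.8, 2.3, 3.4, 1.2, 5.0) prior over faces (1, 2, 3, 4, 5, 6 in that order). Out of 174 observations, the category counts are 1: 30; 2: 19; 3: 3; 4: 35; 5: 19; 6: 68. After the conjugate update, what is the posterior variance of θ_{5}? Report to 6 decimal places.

The Dirichlet prior is conjugate to the Multinomial likelihood: each posterior αⱼ = prior αⱼ + observed count nⱼ.
Posterior concentration: (34.6, 23.8, 5.3, 38.4, 20.2, 73.0), total = 195.3.
Var[θ_j] = α_j(Σα−α_j)/((Σα)²(Σα+1)) = 20.2·175.1/(195.3²·196.3) = 0.000472.

0.000472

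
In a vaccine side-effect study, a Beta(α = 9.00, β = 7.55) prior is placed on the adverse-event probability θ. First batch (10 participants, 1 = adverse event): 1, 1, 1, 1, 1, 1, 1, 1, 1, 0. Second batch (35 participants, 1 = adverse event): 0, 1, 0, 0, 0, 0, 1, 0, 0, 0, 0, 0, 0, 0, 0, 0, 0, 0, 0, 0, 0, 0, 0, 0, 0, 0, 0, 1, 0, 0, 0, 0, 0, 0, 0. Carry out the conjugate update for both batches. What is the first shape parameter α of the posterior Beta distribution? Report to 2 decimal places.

The Beta prior is conjugate to a Binomial/Bernoulli likelihood; the update adds successes to α and failures to β.
After batch 1: Beta(9.00+9, 7.55+1) = Beta(18.00, 8.55).
After batch 2: Beta(18.00+3, 8.55+32) = Beta(21.00, 40.55).
Posterior α = 21.00.

21.00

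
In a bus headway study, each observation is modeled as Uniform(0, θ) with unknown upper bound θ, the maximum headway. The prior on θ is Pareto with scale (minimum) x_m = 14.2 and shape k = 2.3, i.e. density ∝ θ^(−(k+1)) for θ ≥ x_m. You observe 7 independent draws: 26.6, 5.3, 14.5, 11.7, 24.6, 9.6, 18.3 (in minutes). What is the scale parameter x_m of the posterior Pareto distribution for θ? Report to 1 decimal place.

26.6

A Pareto(scale x_m, shape k) prior on the upper bound θ of Uniform(0, θ) is conjugate: posterior is Pareto(max(x_m, max xᵢ), k + n).
Sample maximum = 26.6; prior scale x_m = 14.2 → posterior scale = max = 26.6.
Posterior shape = 2.3 + 7 = 9.3.
Posterior scale x_m = 26.6.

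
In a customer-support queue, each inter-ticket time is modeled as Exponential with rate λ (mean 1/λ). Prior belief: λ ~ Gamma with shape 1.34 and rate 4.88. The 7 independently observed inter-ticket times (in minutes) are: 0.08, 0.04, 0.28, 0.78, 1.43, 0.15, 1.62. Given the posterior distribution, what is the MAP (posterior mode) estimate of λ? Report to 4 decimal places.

0.7927

With a Gamma(shape α, rate β) prior on the exponential rate λ, the posterior after n observations with total T = Σxᵢ is Gamma(α+n, β+T).
Sum of observations T = 4.38 minutes; n = 7.
Posterior: Gamma(1.34+7, 4.88+4.38) = Gamma(8.34, 9.26).
Mode = (α−1)/β = 0.7927.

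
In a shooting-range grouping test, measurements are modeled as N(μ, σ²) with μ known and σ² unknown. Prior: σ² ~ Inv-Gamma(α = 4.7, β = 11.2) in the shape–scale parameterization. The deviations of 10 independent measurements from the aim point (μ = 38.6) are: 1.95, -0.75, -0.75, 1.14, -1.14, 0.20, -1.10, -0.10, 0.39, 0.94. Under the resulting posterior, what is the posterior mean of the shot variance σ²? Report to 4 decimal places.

With known mean μ and an Inverse-Gamma(α, β) prior on σ², the Normal likelihood is conjugate: posterior is Inv-Gamma(α + n/2, β + Σ(xᵢ−μ)²/2).
Σ(xᵢ−μ)² = (1.95)² + (-0.75)² + (-0.75)² + (1.14)² + (-1.14)² + (0.20)² + (-1.10)² + (-0.10)² + (0.39)² + (0.94)² = 9.8224.
Posterior: Inv-Gamma(4.7 + 10/2, 11.2 + 9.8224/2) = Inv-Gamma(9.70, 16.11120).
E[σ²|data] = β/(α−1) = 16.11120/8.70 = 1.8519.

1.8519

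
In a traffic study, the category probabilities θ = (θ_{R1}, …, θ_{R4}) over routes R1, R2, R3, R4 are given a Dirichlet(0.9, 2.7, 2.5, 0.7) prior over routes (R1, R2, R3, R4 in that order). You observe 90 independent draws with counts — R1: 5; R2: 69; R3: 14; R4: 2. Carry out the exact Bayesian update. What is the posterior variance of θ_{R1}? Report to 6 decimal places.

The Dirichlet prior is conjugate to the Multinomial likelihood: each posterior αⱼ = prior αⱼ + observed count nⱼ.
Posterior concentration: (5.9, 71.7, 16.5, 2.7), total = 96.8.
Var[θ_j] = α_j(Σα−α_j)/((Σα)²(Σα+1)) = 5.9·90.9/(96.8²·97.8) = 0.000585.

0.000585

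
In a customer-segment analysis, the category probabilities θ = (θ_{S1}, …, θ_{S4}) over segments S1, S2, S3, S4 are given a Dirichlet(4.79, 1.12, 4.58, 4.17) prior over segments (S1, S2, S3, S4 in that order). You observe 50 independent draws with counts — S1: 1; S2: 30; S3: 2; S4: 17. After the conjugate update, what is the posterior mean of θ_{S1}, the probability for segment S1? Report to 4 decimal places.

The Dirichlet prior is conjugate to the Multinomial likelihood: each posterior αⱼ = prior αⱼ + observed count nⱼ.
Posterior concentration: (5.79, 31.12, 6.58, 21.17), total = 64.66.
E[θ_{S1}|data] = α_{S1}/Σα = 5.79/64.66 = 0.0895.

0.0895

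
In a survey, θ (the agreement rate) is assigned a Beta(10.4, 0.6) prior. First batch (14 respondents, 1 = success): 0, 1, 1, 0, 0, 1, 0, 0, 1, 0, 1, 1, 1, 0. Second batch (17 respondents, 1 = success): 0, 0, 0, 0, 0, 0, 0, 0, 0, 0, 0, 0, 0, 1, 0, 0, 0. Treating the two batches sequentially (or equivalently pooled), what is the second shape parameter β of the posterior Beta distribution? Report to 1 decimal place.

23.6

The Beta prior is conjugate to a Binomial/Bernoulli likelihood; the update adds successes to α and failures to β.
After batch 1: Beta(10.4+7, 0.6+7) = Beta(17.4, 7.6).
After batch 2: Beta(17.4+1, 7.6+16) = Beta(18.4, 23.6).
Posterior β = 23.6.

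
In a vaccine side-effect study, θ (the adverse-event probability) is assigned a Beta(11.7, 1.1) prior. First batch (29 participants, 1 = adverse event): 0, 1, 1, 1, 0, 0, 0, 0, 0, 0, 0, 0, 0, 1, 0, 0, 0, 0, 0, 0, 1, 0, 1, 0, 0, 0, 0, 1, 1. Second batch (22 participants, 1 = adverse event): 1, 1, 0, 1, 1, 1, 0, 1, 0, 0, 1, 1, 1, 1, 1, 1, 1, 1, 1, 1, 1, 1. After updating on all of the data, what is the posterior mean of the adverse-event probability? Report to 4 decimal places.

The Beta prior is conjugate to a Binomial/Bernoulli likelihood; the update adds successes to α and failures to β.
After batch 1: Beta(11.7+8, 1.1+21) = Beta(19.7, 22.1).
After batch 2: Beta(19.7+18, 22.1+4) = Beta(37.7, 26.1).
Posterior mean = α/(α+β) = 37.7/63.8 = 0.5909.

0.5909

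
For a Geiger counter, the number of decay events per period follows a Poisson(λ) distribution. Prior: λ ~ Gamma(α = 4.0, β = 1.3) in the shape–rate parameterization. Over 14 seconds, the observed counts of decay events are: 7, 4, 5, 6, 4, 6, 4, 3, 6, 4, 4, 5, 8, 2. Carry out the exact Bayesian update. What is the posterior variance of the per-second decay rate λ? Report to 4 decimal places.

With a Gamma(shape α, rate β) prior, the Poisson likelihood is conjugate: the posterior is Gamma(α + ΣXᵢ, β + n).
Sum of counts S = 68 over n = 14 seconds.
Posterior: Gamma(α+S, β+n) = Gamma(4.0+68, 1.3+14) = Gamma(72.0, 15.3).
Var = α/β² = 72.0/15.3² = 0.3076.

0.3076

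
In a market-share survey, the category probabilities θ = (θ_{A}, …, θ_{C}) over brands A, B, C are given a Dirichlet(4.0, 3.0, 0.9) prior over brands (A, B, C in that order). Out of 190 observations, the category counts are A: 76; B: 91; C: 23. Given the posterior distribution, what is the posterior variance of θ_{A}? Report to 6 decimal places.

The Dirichlet prior is conjugate to the Multinomial likelihood: each posterior αⱼ = prior αⱼ + observed count nⱼ.
Posterior concentration: (80.0, 94.0, 23.9), total = 197.9.
Var[θ_j] = α_j(Σα−α_j)/((Σα)²(Σα+1)) = 80.0·117.9/(197.9²·198.9) = 0.001211.

0.001211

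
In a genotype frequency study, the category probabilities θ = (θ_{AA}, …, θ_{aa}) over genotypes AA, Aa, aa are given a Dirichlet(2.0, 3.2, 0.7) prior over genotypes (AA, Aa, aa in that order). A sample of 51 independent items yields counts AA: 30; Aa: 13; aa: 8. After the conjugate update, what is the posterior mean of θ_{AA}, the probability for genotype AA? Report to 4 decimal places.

0.5624

The Dirichlet prior is conjugate to the Multinomial likelihood: each posterior αⱼ = prior αⱼ + observed count nⱼ.
Posterior concentration: (32.0, 16.2, 8.7), total = 56.9.
E[θ_{AA}|data] = α_{AA}/Σα = 32.0/56.9 = 0.5624.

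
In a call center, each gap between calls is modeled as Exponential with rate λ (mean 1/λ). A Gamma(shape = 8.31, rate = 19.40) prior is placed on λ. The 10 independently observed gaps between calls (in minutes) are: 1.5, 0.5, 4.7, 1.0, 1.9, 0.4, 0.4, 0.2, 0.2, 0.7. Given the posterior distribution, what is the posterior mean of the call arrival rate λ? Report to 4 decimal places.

With a Gamma(shape α, rate β) prior on the exponential rate λ, the posterior after n observations with total T = Σxᵢ is Gamma(α+n, β+T).
Sum of observations T = 11.5 minutes; n = 10.
Posterior: Gamma(8.31+10, 19.40+11.5) = Gamma(18.31, 30.90).
Posterior mean of λ = α/β = 18.31/30.90 = 0.5926.

0.5926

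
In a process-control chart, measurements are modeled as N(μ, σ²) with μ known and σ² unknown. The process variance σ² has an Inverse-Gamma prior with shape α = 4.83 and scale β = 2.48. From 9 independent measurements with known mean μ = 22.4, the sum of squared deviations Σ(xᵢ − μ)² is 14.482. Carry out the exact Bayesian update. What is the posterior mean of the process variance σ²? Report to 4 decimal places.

With known mean μ and an Inverse-Gamma(α, β) prior on σ², the Normal likelihood is conjugate: posterior is Inv-Gamma(α + n/2, β + Σ(xᵢ−μ)²/2).
Posterior: Inv-Gamma(4.83 + 9/2, 2.48 + 14.482/2) = Inv-Gamma(9.33, 9.7210).
E[σ²|data] = β/(α−1) = 9.7210/8.33 = 1.1670.

1.1670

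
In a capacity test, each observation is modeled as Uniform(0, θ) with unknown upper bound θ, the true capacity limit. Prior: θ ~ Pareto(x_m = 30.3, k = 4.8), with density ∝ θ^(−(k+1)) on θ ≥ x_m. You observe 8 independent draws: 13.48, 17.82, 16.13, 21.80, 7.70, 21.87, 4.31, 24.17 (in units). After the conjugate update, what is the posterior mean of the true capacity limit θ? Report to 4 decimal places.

32.8678

A Pareto(scale x_m, shape k) prior on the upper bound θ of Uniform(0, θ) is conjugate: posterior is Pareto(max(x_m, max xᵢ), k + n).
Sample maximum = 24.17; prior scale x_m = 30.3 → posterior scale = max = 30.30.
Posterior shape = 4.8 + 8 = 12.8.
E[θ|data] = k·x_m/(k−1) = 12.8·30.30/11.8 = 32.8678.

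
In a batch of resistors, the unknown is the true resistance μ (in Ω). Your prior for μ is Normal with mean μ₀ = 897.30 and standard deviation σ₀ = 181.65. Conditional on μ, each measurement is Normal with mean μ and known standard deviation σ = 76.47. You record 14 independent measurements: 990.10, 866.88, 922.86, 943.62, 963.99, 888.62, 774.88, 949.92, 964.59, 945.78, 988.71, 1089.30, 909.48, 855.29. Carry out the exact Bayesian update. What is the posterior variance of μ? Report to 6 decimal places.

412.468815

For Normal data with known variance σ², a Normal(μ₀, σ₀²) prior on μ is conjugate. Posterior precision = 1/σ₀² + n/σ²; posterior mean is the precision-weighted average of μ₀ and x̄.
σ₀² = 181.65² = 32996.7225, σ² = 76.47² = 5847.6609; σ² + n·σ₀² = 5847.6609 + 14·32996.7225 = 467801.7759.
Posterior precision = 1/σ₀² + n/σ² = 1/32996.7225 + 14/5847.6609 = (σ² + n·σ₀²)/(σ₀²σ²) = 467801.7759/(32996.7225·5847.6609); posterior variance σₙ² = σ₀²σ²/(σ² + n·σ₀²) = 32996.7225·5847.6609/467801.7759 = 412.468815.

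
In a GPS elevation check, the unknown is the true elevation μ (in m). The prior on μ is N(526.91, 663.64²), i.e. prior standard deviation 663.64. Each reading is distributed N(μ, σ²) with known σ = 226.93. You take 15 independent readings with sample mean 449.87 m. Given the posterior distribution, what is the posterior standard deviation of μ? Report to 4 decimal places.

58.3660

For Normal data with known variance σ², a Normal(μ₀, σ₀²) prior on μ is conjugate. Posterior precision = 1/σ₀² + n/σ²; posterior mean is the precision-weighted average of μ₀ and x̄.
σ₀² = 663.64² = 440418.0496, σ² = 226.93² = 51497.2249; σ² + n·σ₀² = 51497.2249 + 15·440418.0496 = 6657767.9689.
Posterior precision = 1/σ₀² + n/σ² = 1/440418.0496 + 15/51497.2249 = (σ² + n·σ₀²)/(σ₀²σ²) = 6657767.9689/(440418.0496·51497.2249); posterior variance σₙ² = σ₀²σ²/(σ² + n·σ₀²) = 440418.0496·51497.2249/6657767.9689 = 3406.593239.
Posterior SD = √σₙ² = √(440418.0496·51497.2249/6657767.9689) = 58.3660.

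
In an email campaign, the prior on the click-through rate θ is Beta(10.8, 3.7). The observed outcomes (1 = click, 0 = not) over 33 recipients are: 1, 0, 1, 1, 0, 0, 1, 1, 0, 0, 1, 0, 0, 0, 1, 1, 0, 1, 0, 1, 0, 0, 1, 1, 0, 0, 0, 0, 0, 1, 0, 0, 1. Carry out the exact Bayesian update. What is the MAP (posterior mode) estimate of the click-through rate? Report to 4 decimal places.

0.5231

The Beta prior is conjugate to a Binomial/Bernoulli likelihood; the update adds successes to α and failures to β.
Posterior: Beta(α+k, β+n−k) = Beta(10.8+14, 3.7+19) = Beta(24.8, 22.7).
Mode of Beta(a,b) for a,b>1 is (a−1)/(a+b−2) = 23.8/45.5 = 0.5231.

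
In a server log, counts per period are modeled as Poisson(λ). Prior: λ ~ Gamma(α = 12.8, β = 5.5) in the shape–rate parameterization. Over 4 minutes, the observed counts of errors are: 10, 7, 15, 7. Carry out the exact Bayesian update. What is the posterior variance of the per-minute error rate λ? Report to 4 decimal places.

With a Gamma(shape α, rate β) prior, the Poisson likelihood is conjugate: the posterior is Gamma(α + ΣXᵢ, β + n).
Sum of counts S = 39 over n = 4 minutes.
Posterior: Gamma(α+S, β+n) = Gamma(12.8+39, 5.5+4) = Gamma(51.8, 9.5).
Var = α/β² = 51.8/9.5² = 0.5740.

0.5740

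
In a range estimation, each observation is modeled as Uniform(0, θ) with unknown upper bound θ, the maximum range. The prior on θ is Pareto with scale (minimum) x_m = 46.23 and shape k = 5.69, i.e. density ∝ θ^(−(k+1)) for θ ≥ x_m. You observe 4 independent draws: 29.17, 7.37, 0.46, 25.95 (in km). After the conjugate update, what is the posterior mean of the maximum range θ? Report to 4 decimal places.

A Pareto(scale x_m, shape k) prior on the upper bound θ of Uniform(0, θ) is conjugate: posterior is Pareto(max(x_m, max xᵢ), k + n).
Sample maximum = 29.17; prior scale x_m = 46.23 → posterior scale = max = 46.23.
Posterior shape = 5.69 + 4 = 9.69.
E[θ|data] = k·x_m/(k−1) = 9.69·46.23/8.69 = 51.5499.

51.5499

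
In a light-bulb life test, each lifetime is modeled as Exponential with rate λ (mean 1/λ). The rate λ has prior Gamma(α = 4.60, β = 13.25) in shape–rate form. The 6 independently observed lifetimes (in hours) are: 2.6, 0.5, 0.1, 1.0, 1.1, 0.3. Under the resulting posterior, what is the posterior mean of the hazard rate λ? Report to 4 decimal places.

0.5623

With a Gamma(shape α, rate β) prior on the exponential rate λ, the posterior after n observations with total T = Σxᵢ is Gamma(α+n, β+T).
Sum of observations T = 5.6 hours; n = 6.
Posterior: Gamma(4.60+6, 13.25+5.6) = Gamma(10.60, 18.85).
Posterior mean of λ = α/β = 10.60/18.85 = 0.5623.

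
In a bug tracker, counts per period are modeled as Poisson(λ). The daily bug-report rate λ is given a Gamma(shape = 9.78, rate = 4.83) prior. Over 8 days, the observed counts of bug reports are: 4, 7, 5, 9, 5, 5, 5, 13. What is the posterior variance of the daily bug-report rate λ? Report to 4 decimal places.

0.3814

With a Gamma(shape α, rate β) prior, the Poisson likelihood is conjugate: the posterior is Gamma(α + ΣXᵢ, β + n).
Sum of counts S = 53 over n = 8 days.
Posterior: Gamma(α+S, β+n) = Gamma(9.78+53, 4.83+8) = Gamma(62.78, 12.83).
Var = α/β² = 62.78/12.83² = 0.3814.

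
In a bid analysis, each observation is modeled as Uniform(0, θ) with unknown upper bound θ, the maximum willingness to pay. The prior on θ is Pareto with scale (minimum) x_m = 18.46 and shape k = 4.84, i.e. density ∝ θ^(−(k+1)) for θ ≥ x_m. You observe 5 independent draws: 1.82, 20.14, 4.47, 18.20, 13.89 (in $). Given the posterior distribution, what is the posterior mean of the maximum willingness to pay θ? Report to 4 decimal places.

22.4183

A Pareto(scale x_m, shape k) prior on the upper bound θ of Uniform(0, θ) is conjugate: posterior is Pareto(max(x_m, max xᵢ), k + n).
Sample maximum = 20.14; prior scale x_m = 18.46 → posterior scale = max = 20.14.
Posterior shape = 4.84 + 5 = 9.84.
E[θ|data] = k·x_m/(k−1) = 9.84·20.14/8.84 = 22.4183.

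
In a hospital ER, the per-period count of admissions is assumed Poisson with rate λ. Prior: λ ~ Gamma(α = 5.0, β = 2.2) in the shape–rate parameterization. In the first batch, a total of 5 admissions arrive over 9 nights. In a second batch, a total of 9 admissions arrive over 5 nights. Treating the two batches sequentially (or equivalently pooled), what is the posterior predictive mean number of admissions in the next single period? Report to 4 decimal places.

1.1728

With a Gamma(shape α, rate β) prior, the Poisson likelihood is conjugate: the posterior is Gamma(α + ΣXᵢ, β + n).
After batch 1: Gamma(α+S, β+n) = Gamma(5.0+5, 2.2+9) = Gamma(10.0, 11.2).
After batch 2: Gamma(α+S, β+n) = Gamma(10.0+9, 11.2+5) = Gamma(19.0, 16.2).
The predictive distribution for one future period is NegBinom with mean α/β = 1.1728.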